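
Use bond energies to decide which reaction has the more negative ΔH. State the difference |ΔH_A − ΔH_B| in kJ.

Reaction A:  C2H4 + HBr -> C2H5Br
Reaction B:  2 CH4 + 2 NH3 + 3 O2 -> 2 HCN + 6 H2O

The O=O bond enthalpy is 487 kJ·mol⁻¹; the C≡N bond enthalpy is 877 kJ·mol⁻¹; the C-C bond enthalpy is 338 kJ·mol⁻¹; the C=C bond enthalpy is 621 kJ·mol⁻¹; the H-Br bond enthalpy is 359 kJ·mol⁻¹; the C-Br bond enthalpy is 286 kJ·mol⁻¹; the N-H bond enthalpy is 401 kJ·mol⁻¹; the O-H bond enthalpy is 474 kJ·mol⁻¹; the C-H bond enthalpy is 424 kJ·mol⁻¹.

Reaction B, by 963 kJ

Reaction A:
  Bonds broken (reactants):
    C-H: 4 × 424 = 1696
    C=C: 1 × 621 = 621
    H-Br: 1 × 359 = 359
    Σ(broken) = 2676 kJ
  Bonds formed (products):
    C-Br: 1 × 286 = 286
    C-C: 1 × 338 = 338
    C-H: 5 × 424 = 2120
    Σ(formed) = 2744 kJ
  ΔH_A = 2676 − 2744 = −68 kJ
Reaction B:
  Bonds broken (reactants):
    C-H: 8 × 424 = 3392
    N-H: 6 × 401 = 2406
    O=O: 3 × 487 = 1461
    Σ(broken) = 7259 kJ
  Bonds formed (products):
    C≡N: 2 × 877 = 1754
    C-H: 2 × 424 = 848
    O-H: 12 × 474 = 5688
    Σ(formed) = 8290 kJ
  ΔH_B = 7259 − 8290 = −1031 kJ
ΔH_A − ΔH_B = +963 kJ, so reaction B has the more negative ΔH; |ΔH_A − ΔH_B| = 963 kJ.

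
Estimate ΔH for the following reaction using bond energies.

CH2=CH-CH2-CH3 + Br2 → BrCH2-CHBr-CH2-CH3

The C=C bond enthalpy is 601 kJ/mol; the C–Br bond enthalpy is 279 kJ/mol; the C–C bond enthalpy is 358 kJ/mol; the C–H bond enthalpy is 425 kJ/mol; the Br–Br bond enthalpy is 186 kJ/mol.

ΔH ≈ −129 kJ

Bonds broken (reactants):
  Br–Br: 1 × 186 = 186
  C–C: 2 × 358 = 716
  C–H: 8 × 425 = 3400
  C=C: 1 × 601 = 601
  Σ(broken) = 4903 kJ
Bonds formed (products):
  C–Br: 2 × 279 = 558
  C–C: 3 × 358 = 1074
  C–H: 8 × 425 = 3400
  Σ(formed) = 5032 kJ
ΔH = Σ(broken) − Σ(formed) = 4903 − 5032 = −129 kJ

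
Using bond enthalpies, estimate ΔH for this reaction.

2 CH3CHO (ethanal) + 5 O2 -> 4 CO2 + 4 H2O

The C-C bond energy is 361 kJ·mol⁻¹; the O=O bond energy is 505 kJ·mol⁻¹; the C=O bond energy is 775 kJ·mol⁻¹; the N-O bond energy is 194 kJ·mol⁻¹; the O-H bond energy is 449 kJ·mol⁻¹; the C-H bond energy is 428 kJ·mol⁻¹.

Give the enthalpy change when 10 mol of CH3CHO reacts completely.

ΔH = −7855 kJ

Bonds broken (reactants):
  C-C: 2 × 361 = 722
  C-H: 8 × 428 = 3424
  C=O: 2 × 775 = 1550
  O=O: 5 × 505 = 2525
  Σ(broken) = 8221 kJ
Bonds formed (products):
  C=O: 8 × 775 = 6200
  O-H: 8 × 449 = 3592
  Σ(formed) = 9792 kJ
ΔH = Σ(broken) − Σ(formed) = 8221 − 9792 = −1571 kJ
For 5× the reaction as written: 5 × (−1571) = −7855 kJ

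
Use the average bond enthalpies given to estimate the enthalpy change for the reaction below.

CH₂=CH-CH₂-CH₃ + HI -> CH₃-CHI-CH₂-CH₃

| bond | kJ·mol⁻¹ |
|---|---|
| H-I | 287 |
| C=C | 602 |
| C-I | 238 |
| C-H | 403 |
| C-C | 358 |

Bonds broken (reactants):
  C-C: 2 × 358 = 716
  C-H: 8 × 403 = 3224
  C=C: 1 × 602 = 602
  H-I: 1 × 287 = 287
  Σ(broken) = 4829 kJ
Bonds formed (products):
  C-C: 3 × 358 = 1074
  C-H: 9 × 403 = 3627
  C-I: 1 × 238 = 238
  Σ(formed) = 4939 kJ
ΔH = Σ(broken) − Σ(formed) = 4829 − 4939 = −110 kJ

ΔH ≈ −110 kJ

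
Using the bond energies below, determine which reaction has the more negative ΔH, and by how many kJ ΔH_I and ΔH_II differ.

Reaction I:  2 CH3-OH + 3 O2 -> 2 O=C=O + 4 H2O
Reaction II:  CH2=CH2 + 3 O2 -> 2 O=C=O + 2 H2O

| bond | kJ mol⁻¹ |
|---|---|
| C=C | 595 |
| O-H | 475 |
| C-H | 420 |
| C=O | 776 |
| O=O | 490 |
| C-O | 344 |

Reaction I, by 17 kJ

Reaction I:
  Bonds broken (reactants):
    C-H: 6 × 420 = 2520
    C-O: 2 × 344 = 688
    O-H: 2 × 475 = 950
    O=O: 3 × 490 = 1470
    Σ(broken) = 5628 kJ
  Bonds formed (products):
    C=O: 4 × 776 = 3104
    O-H: 8 × 475 = 3800
    Σ(formed) = 6904 kJ
  ΔH_I = 5628 − 6904 = −1276 kJ
Reaction II:
  Bonds broken (reactants):
    C-H: 4 × 420 = 1680
    C=C: 1 × 595 = 595
    O=O: 3 × 490 = 1470
    Σ(broken) = 3745 kJ
  Bonds formed (products):
    C=O: 4 × 776 = 3104
    O-H: 4 × 475 = 1900
    Σ(formed) = 5004 kJ
  ΔH_II = 3745 − 5004 = −1259 kJ
ΔH_I − ΔH_II = −17 kJ, so reaction I has the more negative ΔH; |ΔH_I − ΔH_II| = 17 kJ.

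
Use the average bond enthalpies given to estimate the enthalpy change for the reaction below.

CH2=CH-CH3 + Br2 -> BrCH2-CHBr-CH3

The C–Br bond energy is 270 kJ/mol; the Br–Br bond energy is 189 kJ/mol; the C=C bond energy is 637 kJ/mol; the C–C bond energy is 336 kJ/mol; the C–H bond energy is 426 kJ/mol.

Bonds broken (reactants):
  Br–Br: 1 × 189 = 189
  C–C: 1 × 336 = 336
  C–H: 6 × 426 = 2556
  C=C: 1 × 637 = 637
  Σ(broken) = 3718 kJ
Bonds formed (products):
  C–Br: 2 × 270 = 540
  C–C: 2 × 336 = 672
  C–H: 6 × 426 = 2556
  Σ(formed) = 3768 kJ
ΔH = Σ(broken) − Σ(formed) = 3718 − 3768 = −50 kJ

ΔH ≈ −50 kJ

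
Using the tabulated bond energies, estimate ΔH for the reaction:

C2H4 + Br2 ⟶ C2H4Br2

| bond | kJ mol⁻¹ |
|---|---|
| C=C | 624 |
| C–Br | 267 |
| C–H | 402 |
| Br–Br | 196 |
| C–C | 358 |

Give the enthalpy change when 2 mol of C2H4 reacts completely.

Bonds broken (reactants):
  Br–Br: 1 × 196 = 196
  C–H: 4 × 402 = 1608
  C=C: 1 × 624 = 624
  Σ(broken) = 2428 kJ
Bonds formed (products):
  C–Br: 2 × 267 = 534
  C–C: 1 × 358 = 358
  C–H: 4 × 402 = 1608
  Σ(formed) = 2500 kJ
ΔH = Σ(broken) − Σ(formed) = 2428 − 2500 = −72 kJ
For 2× the reaction as written: 2 × (−72) = −144 kJ

ΔH = −144 kJ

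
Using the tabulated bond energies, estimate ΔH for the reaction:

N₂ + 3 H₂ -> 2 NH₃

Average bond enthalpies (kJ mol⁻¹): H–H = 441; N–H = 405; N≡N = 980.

ΔH ≈ −127 kJ

Bonds broken (reactants):
  H–H: 3 × 441 = 1323
  N≡N: 1 × 980 = 980
  Σ(broken) = 2303 kJ
Bonds formed (products):
  N–H: 6 × 405 = 2430
  Σ(formed) = 2430 kJ
ΔH = Σ(broken) − Σ(formed) = 2303 − 2430 = −127 kJ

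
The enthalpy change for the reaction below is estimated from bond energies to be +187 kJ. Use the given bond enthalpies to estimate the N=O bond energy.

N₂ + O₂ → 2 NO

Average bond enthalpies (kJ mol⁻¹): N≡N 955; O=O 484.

D(N=O) ≈ 626 kJ/mol

Let D be the N=O bond energy.
Σ(broken) = 1×955 + 1×484 = 1439
Σ(formed) = 2×D = 2D
ΔH = Σ(broken) − Σ(formed) = (1439) − (2D) = +1439 − 2D
Setting this equal to +187 kJ gives 2D = 1252, so D = 626 kJ/mol.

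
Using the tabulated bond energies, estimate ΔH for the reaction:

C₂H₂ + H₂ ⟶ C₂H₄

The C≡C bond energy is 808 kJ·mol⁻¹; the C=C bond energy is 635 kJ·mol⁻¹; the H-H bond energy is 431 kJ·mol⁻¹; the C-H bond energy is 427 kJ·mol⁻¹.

ΔH ≈ −250 kJ

Bonds broken (reactants):
  C≡C: 1 × 808 = 808
  C-H: 2 × 427 = 854
  H-H: 1 × 431 = 431
  Σ(broken) = 2093 kJ
Bonds formed (products):
  C-H: 4 × 427 = 1708
  C=C: 1 × 635 = 635
  Σ(formed) = 2343 kJ
ΔH = Σ(broken) − Σ(formed) = 2093 − 2343 = −250 kJ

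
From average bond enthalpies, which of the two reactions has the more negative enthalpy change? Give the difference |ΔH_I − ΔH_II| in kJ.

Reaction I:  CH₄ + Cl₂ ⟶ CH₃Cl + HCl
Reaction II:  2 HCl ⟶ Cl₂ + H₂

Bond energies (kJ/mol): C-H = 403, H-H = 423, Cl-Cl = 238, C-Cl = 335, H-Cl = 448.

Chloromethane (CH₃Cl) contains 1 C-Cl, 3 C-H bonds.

Reaction I:
  Bonds broken (reactants):
    C-H: 4 × 403 = 1612
    Cl-Cl: 1 × 238 = 238
    Σ(broken) = 1850 kJ
  Bonds formed (products):
    C-Cl: 1 × 335 = 335
    C-H: 3 × 403 = 1209
    H-Cl: 1 × 448 = 448
    Σ(formed) = 1992 kJ
  ΔH_I = 1850 − 1992 = −142 kJ
Reaction II:
  Bonds broken (reactants):
    H-Cl: 2 × 448 = 896
    Σ(broken) = 896 kJ
  Bonds formed (products):
    Cl-Cl: 1 × 238 = 238
    H-H: 1 × 423 = 423
    Σ(formed) = 661 kJ
  ΔH_II = 896 − 661 = +235 kJ
ΔH_I − ΔH_II = −377 kJ, so reaction I has the more negative ΔH; |ΔH_I − ΔH_II| = 377 kJ.

Reaction I, by 377 kJ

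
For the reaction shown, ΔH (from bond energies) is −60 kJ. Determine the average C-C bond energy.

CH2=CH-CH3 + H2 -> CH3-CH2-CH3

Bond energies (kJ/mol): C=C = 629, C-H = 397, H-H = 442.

Let D be the C-C bond energy.
Σ(broken) = 1×D + 6×397 + 1×629 + 1×442 = 3453 + D
Σ(formed) = 2×D + 8×397 = 3176 + 2D
ΔH = Σ(broken) − Σ(formed) = (3453 + D) − (3176 + 2D) = +277 − D
Setting this equal to −60 kJ gives D = 337 kJ/mol.

D(C-C) ≈ 337 kJ/mol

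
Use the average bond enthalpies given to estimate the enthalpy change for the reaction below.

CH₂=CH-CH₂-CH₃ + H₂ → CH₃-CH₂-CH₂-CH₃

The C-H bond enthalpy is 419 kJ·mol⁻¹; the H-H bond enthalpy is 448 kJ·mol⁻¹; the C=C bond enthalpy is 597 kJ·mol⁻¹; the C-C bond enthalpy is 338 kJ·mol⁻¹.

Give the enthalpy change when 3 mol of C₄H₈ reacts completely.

Bonds broken (reactants):
  C-C: 2 × 338 = 676
  C-H: 8 × 419 = 3352
  C=C: 1 × 597 = 597
  H-H: 1 × 448 = 448
  Σ(broken) = 5073 kJ
Bonds formed (products):
  C-C: 3 × 338 = 1014
  C-H: 10 × 419 = 4190
  Σ(formed) = 5204 kJ
ΔH = Σ(broken) − Σ(formed) = 5073 − 5204 = −131 kJ
For 3× the reaction as written: 3 × (−131) = −393 kJ

ΔH = −393 kJ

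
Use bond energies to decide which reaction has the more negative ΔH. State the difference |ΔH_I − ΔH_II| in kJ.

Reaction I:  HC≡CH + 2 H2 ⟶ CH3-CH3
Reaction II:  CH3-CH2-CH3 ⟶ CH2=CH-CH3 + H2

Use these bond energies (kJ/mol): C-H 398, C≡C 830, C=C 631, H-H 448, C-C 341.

Reaction I:
  Bonds broken (reactants):
    C≡C: 1 × 830 = 830
    C-H: 2 × 398 = 796
    H-H: 2 × 448 = 896
    Σ(broken) = 2522 kJ
  Bonds formed (products):
    C-C: 1 × 341 = 341
    C-H: 6 × 398 = 2388
    Σ(formed) = 2729 kJ
  ΔH_I = 2522 − 2729 = −207 kJ
Reaction II:
  Bonds broken (reactants):
    C-C: 2 × 341 = 682
    C-H: 8 × 398 = 3184
    Σ(broken) = 3866 kJ
  Bonds formed (products):
    C-C: 1 × 341 = 341
    C-H: 6 × 398 = 2388
    C=C: 1 × 631 = 631
    H-H: 1 × 448 = 448
    Σ(formed) = 3808 kJ
  ΔH_II = 3866 − 3808 = +58 kJ
ΔH_I − ΔH_II = −265 kJ, so reaction I has the more negative ΔH; |ΔH_I − ΔH_II| = 265 kJ.

Reaction I, by 265 kJ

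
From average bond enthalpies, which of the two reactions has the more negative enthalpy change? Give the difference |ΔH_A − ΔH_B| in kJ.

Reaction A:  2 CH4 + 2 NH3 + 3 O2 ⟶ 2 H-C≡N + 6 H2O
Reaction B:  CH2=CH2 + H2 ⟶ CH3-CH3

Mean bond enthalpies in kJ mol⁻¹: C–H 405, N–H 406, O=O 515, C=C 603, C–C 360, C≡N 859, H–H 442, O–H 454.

Reaction A:
  Bonds broken (reactants):
    C–H: 8 × 405 = 3240
    N–H: 6 × 406 = 2436
    O=O: 3 × 515 = 1545
    Σ(broken) = 7221 kJ
  Bonds formed (products):
    C≡N: 2 × 859 = 1718
    C–H: 2 × 405 = 810
    O–H: 12 × 454 = 5448
    Σ(formed) = 7976 kJ
  ΔH_A = 7221 − 7976 = −755 kJ
Reaction B:
  Bonds broken (reactants):
    C–H: 4 × 405 = 1620
    C=C: 1 × 603 = 603
    H–H: 1 × 442 = 442
    Σ(broken) = 2665 kJ
  Bonds formed (products):
    C–C: 1 × 360 = 360
    C–H: 6 × 405 = 2430
    Σ(formed) = 2790 kJ
  ΔH_B = 2665 − 2790 = −125 kJ
ΔH_A − ΔH_B = −630 kJ, so reaction A has the more negative ΔH; |ΔH_A − ΔH_B| = 630 kJ.

Reaction A, by 630 kJ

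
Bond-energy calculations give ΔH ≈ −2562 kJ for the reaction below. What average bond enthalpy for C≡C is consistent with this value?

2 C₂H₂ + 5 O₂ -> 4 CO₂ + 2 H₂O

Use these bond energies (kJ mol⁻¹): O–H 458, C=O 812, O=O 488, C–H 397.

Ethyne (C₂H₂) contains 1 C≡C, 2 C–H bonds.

Let D be the C≡C bond energy.
Σ(broken) = 2×D + 4×397 + 5×488 = 4028 + 2D
Σ(formed) = 8×812 + 4×458 = 8328
ΔH = Σ(broken) − Σ(formed) = (4028 + 2D) − (8328) = −4300 + 2D
Setting this equal to −2562 kJ gives 2D = 1738, so D = 869 kJ/mol.

D(C≡C) ≈ 869 kJ/mol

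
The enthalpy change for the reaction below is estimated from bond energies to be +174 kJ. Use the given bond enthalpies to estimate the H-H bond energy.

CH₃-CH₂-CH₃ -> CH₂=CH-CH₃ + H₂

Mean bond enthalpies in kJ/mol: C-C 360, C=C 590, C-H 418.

D(H-H) ≈ 432 kJ/mol

Let D be the H-H bond energy.
Σ(broken) = 2×360 + 8×418 = 4064
Σ(formed) = 1×360 + 6×418 + 1×590 + 1×D = 3458 + D
ΔH = Σ(broken) − Σ(formed) = (4064) − (3458 + D) = +606 − D
Setting this equal to +174 kJ gives D = 432 kJ/mol.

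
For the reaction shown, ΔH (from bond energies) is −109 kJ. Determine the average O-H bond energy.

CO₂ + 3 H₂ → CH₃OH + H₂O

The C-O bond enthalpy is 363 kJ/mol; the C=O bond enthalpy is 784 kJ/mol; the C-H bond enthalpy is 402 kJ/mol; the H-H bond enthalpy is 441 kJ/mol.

Let D be the O-H bond energy.
Σ(broken) = 2×784 + 3×441 = 2891
Σ(formed) = 3×402 + 1×363 + 3×D = 1569 + 3D
ΔH = Σ(broken) − Σ(formed) = (2891) − (1569 + 3D) = +1322 − 3D
Setting this equal to −109 kJ gives 3D = 1431, so D = 477 kJ/mol.

D(O-H) ≈ 477 kJ/mol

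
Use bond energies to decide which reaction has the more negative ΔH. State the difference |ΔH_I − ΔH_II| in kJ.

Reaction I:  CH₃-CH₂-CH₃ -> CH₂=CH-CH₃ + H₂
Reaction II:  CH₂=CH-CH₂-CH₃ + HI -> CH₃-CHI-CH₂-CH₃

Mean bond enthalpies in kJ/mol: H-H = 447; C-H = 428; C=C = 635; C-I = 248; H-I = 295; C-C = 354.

Reaction II, by 228 kJ

Reaction I:
  Bonds broken (reactants):
    C-C: 2 × 354 = 708
    C-H: 8 × 428 = 3424
    Σ(broken) = 4132 kJ
  Bonds formed (products):
    C-C: 1 × 354 = 354
    C-H: 6 × 428 = 2568
    C=C: 1 × 635 = 635
    H-H: 1 × 447 = 447
    Σ(formed) = 4004 kJ
  ΔH_I = 4132 − 4004 = +128 kJ
Reaction II:
  Bonds broken (reactants):
    C-C: 2 × 354 = 708
    C-H: 8 × 428 = 3424
    C=C: 1 × 635 = 635
    H-I: 1 × 295 = 295
    Σ(broken) = 5062 kJ
  Bonds formed (products):
    C-C: 3 × 354 = 1062
    C-H: 9 × 428 = 3852
    C-I: 1 × 248 = 248
    Σ(formed) = 5162 kJ
  ΔH_II = 5062 − 5162 = −100 kJ
ΔH_I − ΔH_II = +228 kJ, so reaction II has the more negative ΔH; |ΔH_I − ΔH_II| = 228 kJ.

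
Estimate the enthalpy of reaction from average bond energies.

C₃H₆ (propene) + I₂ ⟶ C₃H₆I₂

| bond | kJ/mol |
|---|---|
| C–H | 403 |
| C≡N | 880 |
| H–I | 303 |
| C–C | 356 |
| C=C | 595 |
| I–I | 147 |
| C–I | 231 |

Bonds broken (reactants):
  C–C: 1 × 356 = 356
  C–H: 6 × 403 = 2418
  C=C: 1 × 595 = 595
  I–I: 1 × 147 = 147
  Σ(broken) = 3516 kJ
Bonds formed (products):
  C–C: 2 × 356 = 712
  C–H: 6 × 403 = 2418
  C–I: 2 × 231 = 462
  Σ(formed) = 3592 kJ
ΔH = Σ(broken) − Σ(formed) = 3516 − 3592 = −76 kJ

ΔH ≈ −76 kJ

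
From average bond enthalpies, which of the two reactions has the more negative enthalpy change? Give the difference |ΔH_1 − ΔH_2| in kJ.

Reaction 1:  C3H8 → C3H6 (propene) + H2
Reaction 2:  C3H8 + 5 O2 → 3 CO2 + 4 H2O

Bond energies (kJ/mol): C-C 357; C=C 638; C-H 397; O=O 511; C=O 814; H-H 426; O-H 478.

Reaction 1:
  Bonds broken (reactants):
    C-C: 2 × 357 = 714
    C-H: 8 × 397 = 3176
    Σ(broken) = 3890 kJ
  Bonds formed (products):
    C-C: 1 × 357 = 357
    C-H: 6 × 397 = 2382
    C=C: 1 × 638 = 638
    H-H: 1 × 426 = 426
    Σ(formed) = 3803 kJ
  ΔH_1 = 3890 − 3803 = +87 kJ
Reaction 2:
  Bonds broken (reactants):
    C-C: 2 × 357 = 714
    C-H: 8 × 397 = 3176
    O=O: 5 × 511 = 2555
    Σ(broken) = 6445 kJ
  Bonds formed (products):
    C=O: 6 × 814 = 4884
    O-H: 8 × 478 = 3824
    Σ(formed) = 8708 kJ
  ΔH_2 = 6445 − 8708 = −2263 kJ
ΔH_1 − ΔH_2 = +2350 kJ, so reaction 2 has the more negative ΔH; |ΔH_1 − ΔH_2| = 2350 kJ.

Reaction 2, by 2350 kJ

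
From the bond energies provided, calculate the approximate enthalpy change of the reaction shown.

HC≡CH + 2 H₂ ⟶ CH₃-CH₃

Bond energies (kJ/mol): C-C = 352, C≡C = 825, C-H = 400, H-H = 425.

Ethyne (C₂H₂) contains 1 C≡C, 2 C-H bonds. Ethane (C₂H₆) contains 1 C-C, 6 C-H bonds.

ΔH ≈ −277 kJ

Bonds broken (reactants):
  C≡C: 1 × 825 = 825
  C-H: 2 × 400 = 800
  H-H: 2 × 425 = 850
  Σ(broken) = 2475 kJ
Bonds formed (products):
  C-C: 1 × 352 = 352
  C-H: 6 × 400 = 2400
  Σ(formed) = 2752 kJ
ΔH = Σ(broken) − Σ(formed) = 2475 − 2752 = −277 kJ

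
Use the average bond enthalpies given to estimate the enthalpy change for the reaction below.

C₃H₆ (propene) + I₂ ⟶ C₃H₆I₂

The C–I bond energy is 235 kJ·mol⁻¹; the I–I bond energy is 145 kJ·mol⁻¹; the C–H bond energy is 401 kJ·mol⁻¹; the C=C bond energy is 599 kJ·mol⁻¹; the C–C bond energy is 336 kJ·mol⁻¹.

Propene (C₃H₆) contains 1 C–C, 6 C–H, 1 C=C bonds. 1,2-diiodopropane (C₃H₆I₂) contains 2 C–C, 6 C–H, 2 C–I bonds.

ΔH ≈ −62 kJ

Bonds broken (reactants):
  C–C: 1 × 336 = 336
  C–H: 6 × 401 = 2406
  C=C: 1 × 599 = 599
  I–I: 1 × 145 = 145
  Σ(broken) = 3486 kJ
Bonds formed (products):
  C–C: 2 × 336 = 672
  C–H: 6 × 401 = 2406
  C–I: 2 × 235 = 470
  Σ(formed) = 3548 kJ
ΔH = Σ(broken) − Σ(formed) = 3486 − 3548 = −62 kJ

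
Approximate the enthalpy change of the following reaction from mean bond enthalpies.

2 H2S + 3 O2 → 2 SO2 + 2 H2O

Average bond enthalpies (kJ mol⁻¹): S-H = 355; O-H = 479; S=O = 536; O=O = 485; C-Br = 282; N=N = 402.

ΔH ≈ −1185 kJ

Bonds broken (reactants):
  O=O: 3 × 485 = 1455
  S-H: 4 × 355 = 1420
  Σ(broken) = 2875 kJ
Bonds formed (products):
  O-H: 4 × 479 = 1916
  S=O: 4 × 536 = 2144
  Σ(formed) = 4060 kJ
ΔH = Σ(broken) − Σ(formed) = 2875 − 4060 = −1185 kJ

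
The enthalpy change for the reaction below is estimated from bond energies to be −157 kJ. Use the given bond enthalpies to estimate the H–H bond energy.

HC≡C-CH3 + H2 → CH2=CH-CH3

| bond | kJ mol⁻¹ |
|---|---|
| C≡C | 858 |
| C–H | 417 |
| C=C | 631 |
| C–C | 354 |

D(H–H) ≈ 450 kJ/mol

Let D be the H–H bond energy.
Σ(broken) = 1×858 + 1×354 + 4×417 + 1×D = 2880 + D
Σ(formed) = 1×354 + 6×417 + 1×631 = 3487
ΔH = Σ(broken) − Σ(formed) = (2880 + D) − (3487) = −607 + D
Setting this equal to −157 kJ gives D = 450 kJ/mol.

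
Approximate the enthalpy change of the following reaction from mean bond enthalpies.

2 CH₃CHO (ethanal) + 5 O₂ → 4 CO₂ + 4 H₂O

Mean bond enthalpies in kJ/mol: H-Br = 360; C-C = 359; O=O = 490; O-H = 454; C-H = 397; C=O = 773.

Bonds broken (reactants):
  C-C: 2 × 359 = 718
  C-H: 8 × 397 = 3176
  C=O: 2 × 773 = 1546
  O=O: 5 × 490 = 2450
  Σ(broken) = 7890 kJ
Bonds formed (products):
  C=O: 8 × 773 = 6184
  O-H: 8 × 454 = 3632
  Σ(formed) = 9816 kJ
ΔH = Σ(broken) − Σ(formed) = 7890 − 9816 = −1926 kJ

ΔH ≈ −1926 kJ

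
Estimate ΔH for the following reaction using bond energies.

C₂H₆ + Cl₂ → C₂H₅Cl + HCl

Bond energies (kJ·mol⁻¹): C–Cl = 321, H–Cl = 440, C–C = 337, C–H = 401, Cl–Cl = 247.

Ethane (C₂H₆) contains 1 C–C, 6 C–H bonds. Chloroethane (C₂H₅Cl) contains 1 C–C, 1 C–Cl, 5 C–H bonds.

Bonds broken (reactants):
  C–C: 1 × 337 = 337
  C–H: 6 × 401 = 2406
  Cl–Cl: 1 × 247 = 247
  Σ(broken) = 2990 kJ
Bonds formed (products):
  C–C: 1 × 337 = 337
  C–Cl: 1 × 321 = 321
  C–H: 5 × 401 = 2005
  H–Cl: 1 × 440 = 440
  Σ(formed) = 3103 kJ
ΔH = Σ(broken) − Σ(formed) = 2990 − 3103 = −113 kJ

ΔH ≈ −113 kJ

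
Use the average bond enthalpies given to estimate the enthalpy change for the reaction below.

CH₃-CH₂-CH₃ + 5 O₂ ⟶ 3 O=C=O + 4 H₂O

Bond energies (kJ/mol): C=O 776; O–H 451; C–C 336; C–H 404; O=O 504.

Bonds broken (reactants):
  C–C: 2 × 336 = 672
  C–H: 8 × 404 = 3232
  O=O: 5 × 504 = 2520
  Σ(broken) = 6424 kJ
Bonds formed (products):
  C=O: 6 × 776 = 4656
  O–H: 8 × 451 = 3608
  Σ(formed) = 8264 kJ
ΔH = Σ(broken) − Σ(formed) = 6424 − 8264 = −1840 kJ

ΔH ≈ −1840 kJ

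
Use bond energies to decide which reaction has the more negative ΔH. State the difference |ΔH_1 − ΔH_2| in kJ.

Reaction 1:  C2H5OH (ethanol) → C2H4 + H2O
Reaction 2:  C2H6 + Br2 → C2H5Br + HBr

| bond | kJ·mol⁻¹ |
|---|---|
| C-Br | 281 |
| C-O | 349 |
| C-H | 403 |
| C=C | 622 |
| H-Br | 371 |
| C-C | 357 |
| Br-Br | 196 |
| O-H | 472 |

Reaction 1:
  Bonds broken (reactants):
    C-C: 1 × 357 = 357
    C-H: 5 × 403 = 2015
    C-O: 1 × 349 = 349
    O-H: 1 × 472 = 472
    Σ(broken) = 3193 kJ
  Bonds formed (products):
    C-H: 4 × 403 = 1612
    C=C: 1 × 622 = 622
    O-H: 2 × 472 = 944
    Σ(formed) = 3178 kJ
  ΔH_1 = 3193 − 3178 = +15 kJ
Reaction 2:
  Bonds broken (reactants):
    Br-Br: 1 × 196 = 196
    C-C: 1 × 357 = 357
    C-H: 6 × 403 = 2418
    Σ(broken) = 2971 kJ
  Bonds formed (products):
    C-Br: 1 × 281 = 281
    C-C: 1 × 357 = 357
    C-H: 5 × 403 = 2015
    H-Br: 1 × 371 = 371
    Σ(formed) = 3024 kJ
  ΔH_2 = 2971 − 3024 = −53 kJ
ΔH_1 − ΔH_2 = +68 kJ, so reaction 2 has the more negative ΔH; |ΔH_1 − ΔH_2| = 68 kJ.

Reaction 2, by 68 kJ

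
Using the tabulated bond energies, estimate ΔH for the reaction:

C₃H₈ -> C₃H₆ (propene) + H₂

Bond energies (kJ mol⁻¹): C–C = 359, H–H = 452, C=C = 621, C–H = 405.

Bonds broken (reactants):
  C–C: 2 × 359 = 718
  C–H: 8 × 405 = 3240
  Σ(broken) = 3958 kJ
Bonds formed (products):
  C–C: 1 × 359 = 359
  C–H: 6 × 405 = 2430
  C=C: 1 × 621 = 621
  H–H: 1 × 452 = 452
  Σ(formed) = 3862 kJ
ΔH = Σ(broken) − Σ(formed) = 3958 − 3862 = +96 kJ

ΔH ≈ +96 kJ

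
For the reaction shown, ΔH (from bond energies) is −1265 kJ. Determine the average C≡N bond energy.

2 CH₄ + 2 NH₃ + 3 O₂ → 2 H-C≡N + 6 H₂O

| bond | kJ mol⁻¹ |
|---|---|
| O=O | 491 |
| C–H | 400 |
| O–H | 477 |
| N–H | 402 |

Let D be the C≡N bond energy.
Σ(broken) = 8×400 + 6×402 + 3×491 = 7085
Σ(formed) = 2×D + 2×400 + 12×477 = 6524 + 2D
ΔH = Σ(broken) − Σ(formed) = (7085) − (6524 + 2D) = +561 − 2D
Setting this equal to −1265 kJ gives 2D = 1826, so D = 913 kJ/mol.

D(C≡N) ≈ 913 kJ/mol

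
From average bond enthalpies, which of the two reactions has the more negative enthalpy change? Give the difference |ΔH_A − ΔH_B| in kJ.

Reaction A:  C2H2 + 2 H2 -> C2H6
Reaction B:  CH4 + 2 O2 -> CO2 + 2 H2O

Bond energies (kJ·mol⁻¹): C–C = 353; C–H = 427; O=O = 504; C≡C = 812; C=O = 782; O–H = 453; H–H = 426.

Reaction B, by 263 kJ

Reaction A:
  Bonds broken (reactants):
    C≡C: 1 × 812 = 812
    C–H: 2 × 427 = 854
    H–H: 2 × 426 = 852
    Σ(broken) = 2518 kJ
  Bonds formed (products):
    C–C: 1 × 353 = 353
    C–H: 6 × 427 = 2562
    Σ(formed) = 2915 kJ
  ΔH_A = 2518 − 2915 = −397 kJ
Reaction B:
  Bonds broken (reactants):
    C–H: 4 × 427 = 1708
    O=O: 2 × 504 = 1008
    Σ(broken) = 2716 kJ
  Bonds formed (products):
    C=O: 2 × 782 = 1564
    O–H: 4 × 453 = 1812
    Σ(formed) = 3376 kJ
  ΔH_B = 2716 − 3376 = −660 kJ
ΔH_A − ΔH_B = +263 kJ, so reaction B has the more negative ΔH; |ΔH_A − ΔH_B| = 263 kJ.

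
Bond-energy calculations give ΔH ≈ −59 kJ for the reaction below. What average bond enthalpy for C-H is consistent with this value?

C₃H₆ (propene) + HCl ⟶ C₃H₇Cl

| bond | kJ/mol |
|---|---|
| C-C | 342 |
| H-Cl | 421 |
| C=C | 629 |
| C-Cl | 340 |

D(C-H) ≈ 427 kJ/mol

Let D be the C-H bond energy.
Σ(broken) = 1×342 + 6×D + 1×629 + 1×421 = 1392 + 6D
Σ(formed) = 2×342 + 1×340 + 7×D = 1024 + 7D
ΔH = Σ(broken) − Σ(formed) = (1392 + 6D) − (1024 + 7D) = +368 − D
Setting this equal to −59 kJ gives D = 427 kJ/mol.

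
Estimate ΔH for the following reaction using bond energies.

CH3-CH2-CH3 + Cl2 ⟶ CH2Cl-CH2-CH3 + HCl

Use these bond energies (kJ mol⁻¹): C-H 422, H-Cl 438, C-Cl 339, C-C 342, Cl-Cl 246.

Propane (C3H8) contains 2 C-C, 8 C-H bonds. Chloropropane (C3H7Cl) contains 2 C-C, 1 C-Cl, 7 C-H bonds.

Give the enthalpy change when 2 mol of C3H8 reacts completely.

ΔH = −218 kJ

Bonds broken (reactants):
  C-C: 2 × 342 = 684
  C-H: 8 × 422 = 3376
  Cl-Cl: 1 × 246 = 246
  Σ(broken) = 4306 kJ
Bonds formed (products):
  C-C: 2 × 342 = 684
  C-Cl: 1 × 339 = 339
  C-H: 7 × 422 = 2954
  H-Cl: 1 × 438 = 438
  Σ(formed) = 4415 kJ
ΔH = Σ(broken) − Σ(formed) = 4306 − 4415 = −109 kJ
For 2× the reaction as written: 2 × (−109) = −218 kJ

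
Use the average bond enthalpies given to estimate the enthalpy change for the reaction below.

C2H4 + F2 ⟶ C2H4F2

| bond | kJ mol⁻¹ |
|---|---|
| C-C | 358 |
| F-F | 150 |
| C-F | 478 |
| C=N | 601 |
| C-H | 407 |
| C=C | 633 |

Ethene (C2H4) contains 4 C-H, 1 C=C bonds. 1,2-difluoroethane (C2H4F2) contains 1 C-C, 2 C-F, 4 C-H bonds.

ΔH ≈ −531 kJ

Bonds broken (reactants):
  C-H: 4 × 407 = 1628
  C=C: 1 × 633 = 633
  F-F: 1 × 150 = 150
  Σ(broken) = 2411 kJ
Bonds formed (products):
  C-C: 1 × 358 = 358
  C-F: 2 × 478 = 956
  C-H: 4 × 407 = 1628
  Σ(formed) = 2942 kJ
ΔH = Σ(broken) − Σ(formed) = 2411 − 2942 = −531 kJ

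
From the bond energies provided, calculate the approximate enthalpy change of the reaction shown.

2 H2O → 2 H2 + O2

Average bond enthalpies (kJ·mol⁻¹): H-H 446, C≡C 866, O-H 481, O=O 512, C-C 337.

Bonds broken (reactants):
  O-H: 4 × 481 = 1924
  Σ(broken) = 1924 kJ
Bonds formed (products):
  H-H: 2 × 446 = 892
  O=O: 1 × 512 = 512
  Σ(formed) = 1404 kJ
ΔH = Σ(broken) − Σ(formed) = 1924 − 1404 = +520 kJ

ΔH ≈ +520 kJ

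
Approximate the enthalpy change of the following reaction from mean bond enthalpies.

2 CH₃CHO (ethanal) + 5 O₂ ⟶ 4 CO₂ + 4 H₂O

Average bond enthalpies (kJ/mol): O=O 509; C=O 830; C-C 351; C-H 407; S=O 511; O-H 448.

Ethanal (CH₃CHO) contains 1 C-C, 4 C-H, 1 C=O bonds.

Bonds broken (reactants):
  C-C: 2 × 351 = 702
  C-H: 8 × 407 = 3256
  C=O: 2 × 830 = 1660
  O=O: 5 × 509 = 2545
  Σ(broken) = 8163 kJ
Bonds formed (products):
  C=O: 8 × 830 = 6640
  O-H: 8 × 448 = 3584
  Σ(formed) = 10224 kJ
ΔH = Σ(broken) − Σ(formed) = 8163 − 10224 = −2061 kJ

ΔH ≈ −2061 kJ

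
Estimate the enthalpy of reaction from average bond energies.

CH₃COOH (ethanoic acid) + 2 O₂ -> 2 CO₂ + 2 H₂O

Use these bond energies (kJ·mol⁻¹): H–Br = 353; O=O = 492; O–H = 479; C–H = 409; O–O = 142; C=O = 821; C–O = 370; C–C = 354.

ΔH ≈ −965 kJ

Bonds broken (reactants):
  C–C: 1 × 354 = 354
  C–H: 3 × 409 = 1227
  C–O: 1 × 370 = 370
  C=O: 1 × 821 = 821
  O–H: 1 × 479 = 479
  O=O: 2 × 492 = 984
  Σ(broken) = 4235 kJ
Bonds formed (products):
  C=O: 4 × 821 = 3284
  O–H: 4 × 479 = 1916
  Σ(formed) = 5200 kJ
ΔH = Σ(broken) − Σ(formed) = 4235 − 5200 = −965 kJ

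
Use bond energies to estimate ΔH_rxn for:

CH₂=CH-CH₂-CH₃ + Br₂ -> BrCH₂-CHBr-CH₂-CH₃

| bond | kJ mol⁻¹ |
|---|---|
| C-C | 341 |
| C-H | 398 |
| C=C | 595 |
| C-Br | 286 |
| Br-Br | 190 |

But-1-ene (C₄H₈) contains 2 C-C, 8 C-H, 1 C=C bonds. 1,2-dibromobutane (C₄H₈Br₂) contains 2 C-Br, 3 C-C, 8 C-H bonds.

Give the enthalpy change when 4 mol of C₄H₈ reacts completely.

ΔH = −512 kJ

Bonds broken (reactants):
  Br-Br: 1 × 190 = 190
  C-C: 2 × 341 = 682
  C-H: 8 × 398 = 3184
  C=C: 1 × 595 = 595
  Σ(broken) = 4651 kJ
Bonds formed (products):
  C-Br: 2 × 286 = 572
  C-C: 3 × 341 = 1023
  C-H: 8 × 398 = 3184
  Σ(formed) = 4779 kJ
ΔH = Σ(broken) − Σ(formed) = 4651 − 4779 = −128 kJ
For 4× the reaction as written: 4 × (−128) = −512 kJ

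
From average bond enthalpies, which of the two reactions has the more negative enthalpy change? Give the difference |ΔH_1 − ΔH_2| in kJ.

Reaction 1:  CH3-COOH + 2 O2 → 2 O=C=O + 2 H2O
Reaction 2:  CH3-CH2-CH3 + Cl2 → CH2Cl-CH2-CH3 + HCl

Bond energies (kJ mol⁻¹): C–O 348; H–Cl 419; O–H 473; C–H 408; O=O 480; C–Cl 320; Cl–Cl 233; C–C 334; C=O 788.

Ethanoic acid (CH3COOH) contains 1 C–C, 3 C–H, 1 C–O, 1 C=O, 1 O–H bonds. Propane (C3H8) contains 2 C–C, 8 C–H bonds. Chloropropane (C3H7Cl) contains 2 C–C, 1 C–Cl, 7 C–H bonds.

Reaction 1:
  Bonds broken (reactants):
    C–C: 1 × 334 = 334
    C–H: 3 × 408 = 1224
    C–O: 1 × 348 = 348
    C=O: 1 × 788 = 788
    O–H: 1 × 473 = 473
    O=O: 2 × 480 = 960
    Σ(broken) = 4127 kJ
  Bonds formed (products):
    C=O: 4 × 788 = 3152
    O–H: 4 × 473 = 1892
    Σ(formed) = 5044 kJ
  ΔH_1 = 4127 − 5044 = −917 kJ
Reaction 2:
  Bonds broken (reactants):
    C–C: 2 × 334 = 668
    C–H: 8 × 408 = 3264
    Cl–Cl: 1 × 233 = 233
    Σ(broken) = 4165 kJ
  Bonds formed (products):
    C–C: 2 × 334 = 668
    C–Cl: 1 × 320 = 320
    C–H: 7 × 408 = 2856
    H–Cl: 1 × 419 = 419
    Σ(formed) = 4263 kJ
  ΔH_2 = 4165 − 4263 = −98 kJ
ΔH_1 − ΔH_2 = −819 kJ, so reaction 1 has the more negative ΔH; |ΔH_1 − ΔH_2| = 819 kJ.

Reaction 1, by 819 kJ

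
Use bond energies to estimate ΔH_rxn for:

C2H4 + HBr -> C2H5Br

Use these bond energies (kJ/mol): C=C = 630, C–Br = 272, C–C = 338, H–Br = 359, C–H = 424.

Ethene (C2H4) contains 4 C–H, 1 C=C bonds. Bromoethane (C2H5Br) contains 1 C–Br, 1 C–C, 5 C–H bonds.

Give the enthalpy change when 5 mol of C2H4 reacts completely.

Bonds broken (reactants):
  C–H: 4 × 424 = 1696
  C=C: 1 × 630 = 630
  H–Br: 1 × 359 = 359
  Σ(broken) = 2685 kJ
Bonds formed (products):
  C–Br: 1 × 272 = 272
  C–C: 1 × 338 = 338
  C–H: 5 × 424 = 2120
  Σ(formed) = 2730 kJ
ΔH = Σ(broken) − Σ(formed) = 2685 − 2730 = −45 kJ
For 5× the reaction as written: 5 × (−45) = −225 kJ

ΔH = −225 kJ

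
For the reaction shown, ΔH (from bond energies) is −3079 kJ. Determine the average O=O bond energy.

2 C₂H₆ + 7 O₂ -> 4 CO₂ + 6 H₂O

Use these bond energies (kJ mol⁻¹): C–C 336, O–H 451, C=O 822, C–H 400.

Let D be the O=O bond energy.
Σ(broken) = 2×336 + 12×400 + 7×D = 5472 + 7D
Σ(formed) = 8×822 + 12×451 = 11988
ΔH = Σ(broken) − Σ(formed) = (5472 + 7D) − (11988) = −6516 + 7D
Setting this equal to −3079 kJ gives 7D = 3437, so D = 491 kJ/mol.

D(O=O) ≈ 491 kJ/mol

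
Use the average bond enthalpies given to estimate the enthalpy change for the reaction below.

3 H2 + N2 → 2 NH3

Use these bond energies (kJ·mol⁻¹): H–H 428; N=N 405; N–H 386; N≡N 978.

ΔH ≈ −54 kJ

Bonds broken (reactants):
  H–H: 3 × 428 = 1284
  N≡N: 1 × 978 = 978
  Σ(broken) = 2262 kJ
Bonds formed (products):
  N–H: 6 × 386 = 2316
  Σ(formed) = 2316 kJ
ΔH = Σ(broken) − Σ(formed) = 2262 − 2316 = −54 kJ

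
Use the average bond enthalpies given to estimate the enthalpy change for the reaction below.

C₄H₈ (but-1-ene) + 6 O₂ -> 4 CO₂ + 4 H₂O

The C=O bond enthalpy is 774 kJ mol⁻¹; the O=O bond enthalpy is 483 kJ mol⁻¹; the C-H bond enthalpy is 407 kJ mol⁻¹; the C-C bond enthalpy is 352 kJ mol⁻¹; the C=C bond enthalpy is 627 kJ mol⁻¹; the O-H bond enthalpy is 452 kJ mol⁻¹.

ΔH ≈ −2323 kJ

Bonds broken (reactants):
  C-C: 2 × 352 = 704
  C-H: 8 × 407 = 3256
  C=C: 1 × 627 = 627
  O=O: 6 × 483 = 2898
  Σ(broken) = 7485 kJ
Bonds formed (products):
  C=O: 8 × 774 = 6192
  O-H: 8 × 452 = 3616
  Σ(formed) = 9808 kJ
ΔH = Σ(broken) − Σ(formed) = 7485 − 9808 = −2323 kJ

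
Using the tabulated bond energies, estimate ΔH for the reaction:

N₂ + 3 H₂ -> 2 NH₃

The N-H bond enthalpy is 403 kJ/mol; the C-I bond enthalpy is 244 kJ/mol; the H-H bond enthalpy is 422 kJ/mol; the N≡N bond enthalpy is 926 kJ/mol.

ΔH ≈ −226 kJ

Bonds broken (reactants):
  H-H: 3 × 422 = 1266
  N≡N: 1 × 926 = 926
  Σ(broken) = 2192 kJ
Bonds formed (products):
  N-H: 6 × 403 = 2418
  Σ(formed) = 2418 kJ
ΔH = Σ(broken) − Σ(formed) = 2192 − 2418 = −226 kJ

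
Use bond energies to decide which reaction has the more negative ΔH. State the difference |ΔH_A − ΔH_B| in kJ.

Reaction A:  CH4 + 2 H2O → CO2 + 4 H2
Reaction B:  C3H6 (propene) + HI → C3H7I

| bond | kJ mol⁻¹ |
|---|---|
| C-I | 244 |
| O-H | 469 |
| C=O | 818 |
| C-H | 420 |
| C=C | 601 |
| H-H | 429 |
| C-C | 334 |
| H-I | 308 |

Reaction A:
  Bonds broken (reactants):
    C-H: 4 × 420 = 1680
    O-H: 4 × 469 = 1876
    Σ(broken) = 3556 kJ
  Bonds formed (products):
    C=O: 2 × 818 = 1636
    H-H: 4 × 429 = 1716
    Σ(formed) = 3352 kJ
  ΔH_A = 3556 − 3352 = +204 kJ
Reaction B:
  Bonds broken (reactants):
    C-C: 1 × 334 = 334
    C-H: 6 × 420 = 2520
    C=C: 1 × 601 = 601
    H-I: 1 × 308 = 308
    Σ(broken) = 3763 kJ
  Bonds formed (products):
    C-C: 2 × 334 = 668
    C-H: 7 × 420 = 2940
    C-I: 1 × 244 = 244
    Σ(formed) = 3852 kJ
  ΔH_B = 3763 − 3852 = −89 kJ
ΔH_A − ΔH_B = +293 kJ, so reaction B has the more negative ΔH; |ΔH_A − ΔH_B| = 293 kJ.

Reaction B, by 293 kJ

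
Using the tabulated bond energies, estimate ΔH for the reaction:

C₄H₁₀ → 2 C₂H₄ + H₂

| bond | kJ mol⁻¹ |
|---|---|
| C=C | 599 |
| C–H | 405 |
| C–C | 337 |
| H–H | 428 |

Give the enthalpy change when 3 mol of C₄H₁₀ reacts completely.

Bonds broken (reactants):
  C–C: 3 × 337 = 1011
  C–H: 10 × 405 = 4050
  Σ(broken) = 5061 kJ
Bonds formed (products):
  C–H: 8 × 405 = 3240
  C=C: 2 × 599 = 1198
  H–H: 1 × 428 = 428
  Σ(formed) = 4866 kJ
ΔH = Σ(broken) − Σ(formed) = 5061 − 4866 = +195 kJ
For 3× the reaction as written: 3 × (+195) = +585 kJ

ΔH = +585 kJ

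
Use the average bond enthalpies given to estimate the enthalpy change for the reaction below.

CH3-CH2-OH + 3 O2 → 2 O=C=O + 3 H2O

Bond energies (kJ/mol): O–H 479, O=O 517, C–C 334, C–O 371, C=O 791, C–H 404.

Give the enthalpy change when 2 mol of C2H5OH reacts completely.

Bonds broken (reactants):
  C–C: 1 × 334 = 334
  C–H: 5 × 404 = 2020
  C–O: 1 × 371 = 371
  O–H: 1 × 479 = 479
  O=O: 3 × 517 = 1551
  Σ(broken) = 4755 kJ
Bonds formed (products):
  C=O: 4 × 791 = 3164
  O–H: 6 × 479 = 2874
  Σ(formed) = 6038 kJ
ΔH = Σ(broken) − Σ(formed) = 4755 − 6038 = −1283 kJ
For 2× the reaction as written: 2 × (−1283) = −2566 kJ

ΔH = −2566 kJ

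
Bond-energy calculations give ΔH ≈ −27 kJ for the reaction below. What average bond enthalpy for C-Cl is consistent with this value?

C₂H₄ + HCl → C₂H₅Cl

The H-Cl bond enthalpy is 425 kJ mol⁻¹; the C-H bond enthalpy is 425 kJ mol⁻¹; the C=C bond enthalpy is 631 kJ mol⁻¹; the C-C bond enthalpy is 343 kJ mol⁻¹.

Let D be the C-Cl bond energy.
Σ(broken) = 4×425 + 1×631 + 1×425 = 2756
Σ(formed) = 1×343 + 1×D + 5×425 = 2468 + D
ΔH = Σ(broken) − Σ(formed) = (2756) − (2468 + D) = +288 − D
Setting this equal to −27 kJ gives D = 315 kJ/mol.

D(C-Cl) ≈ 315 kJ/mol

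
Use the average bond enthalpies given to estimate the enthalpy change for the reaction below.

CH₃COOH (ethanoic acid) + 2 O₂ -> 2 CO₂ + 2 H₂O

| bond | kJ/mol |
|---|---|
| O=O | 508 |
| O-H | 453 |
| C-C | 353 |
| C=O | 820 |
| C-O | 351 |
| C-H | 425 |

ΔH ≈ −824 kJ

Bonds broken (reactants):
  C-C: 1 × 353 = 353
  C-H: 3 × 425 = 1275
  C-O: 1 × 351 = 351
  C=O: 1 × 820 = 820
  O-H: 1 × 453 = 453
  O=O: 2 × 508 = 1016
  Σ(broken) = 4268 kJ
Bonds formed (products):
  C=O: 4 × 820 = 3280
  O-H: 4 × 453 = 1812
  Σ(formed) = 5092 kJ
ΔH = Σ(broken) − Σ(formed) = 4268 − 5092 = −824 kJ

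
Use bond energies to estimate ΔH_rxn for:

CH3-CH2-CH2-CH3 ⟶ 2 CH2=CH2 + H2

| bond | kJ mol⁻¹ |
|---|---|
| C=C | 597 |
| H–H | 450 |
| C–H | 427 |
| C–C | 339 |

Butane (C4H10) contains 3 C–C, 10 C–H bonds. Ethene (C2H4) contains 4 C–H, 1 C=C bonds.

Bonds broken (reactants):
  C–C: 3 × 339 = 1017
  C–H: 10 × 427 = 4270
  Σ(broken) = 5287 kJ
Bonds formed (products):
  C–H: 8 × 427 = 3416
  C=C: 2 × 597 = 1194
  H–H: 1 × 450 = 450
  Σ(formed) = 5060 kJ
ΔH = Σ(broken) − Σ(formed) = 5287 − 5060 = +227 kJ

ΔH ≈ +227 kJ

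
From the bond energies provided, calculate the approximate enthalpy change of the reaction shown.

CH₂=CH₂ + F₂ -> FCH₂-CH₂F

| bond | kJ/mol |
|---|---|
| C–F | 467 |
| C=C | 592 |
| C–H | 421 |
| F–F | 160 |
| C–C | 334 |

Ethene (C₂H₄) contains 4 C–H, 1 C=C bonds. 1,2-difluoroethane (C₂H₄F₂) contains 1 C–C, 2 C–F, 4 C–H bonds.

ΔH ≈ −516 kJ

Bonds broken (reactants):
  C–H: 4 × 421 = 1684
  C=C: 1 × 592 = 592
  F–F: 1 × 160 = 160
  Σ(broken) = 2436 kJ
Bonds formed (products):
  C–C: 1 × 334 = 334
  C–F: 2 × 467 = 934
  C–H: 4 × 421 = 1684
  Σ(formed) = 2952 kJ
ΔH = Σ(broken) − Σ(formed) = 2436 − 2952 = −516 kJ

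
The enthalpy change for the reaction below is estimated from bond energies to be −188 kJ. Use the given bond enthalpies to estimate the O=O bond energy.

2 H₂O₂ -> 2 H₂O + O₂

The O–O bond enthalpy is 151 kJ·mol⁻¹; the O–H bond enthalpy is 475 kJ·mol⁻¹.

Let D be the O=O bond energy.
Σ(broken) = 4×475 + 2×151 = 2202
Σ(formed) = 4×475 + 1×D = 1900 + D
ΔH = Σ(broken) − Σ(formed) = (2202) − (1900 + D) = +302 − D
Setting this equal to −188 kJ gives D = 490 kJ/mol.

D(O=O) ≈ 490 kJ/mol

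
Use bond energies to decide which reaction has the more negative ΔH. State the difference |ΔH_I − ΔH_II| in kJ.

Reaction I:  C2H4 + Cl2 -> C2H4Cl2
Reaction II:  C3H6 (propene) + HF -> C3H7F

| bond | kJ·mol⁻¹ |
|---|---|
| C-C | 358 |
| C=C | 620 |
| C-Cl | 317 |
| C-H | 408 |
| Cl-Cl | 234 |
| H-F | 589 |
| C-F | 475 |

Reaction I:
  Bonds broken (reactants):
    C-H: 4 × 408 = 1632
    C=C: 1 × 620 = 620
    Cl-Cl: 1 × 234 = 234
    Σ(broken) = 2486 kJ
  Bonds formed (products):
    C-C: 1 × 358 = 358
    C-Cl: 2 × 317 = 634
    C-H: 4 × 408 = 1632
    Σ(formed) = 2624 kJ
  ΔH_I = 2486 − 2624 = −138 kJ
Reaction II:
  Bonds broken (reactants):
    C-C: 1 × 358 = 358
    C-H: 6 × 408 = 2448
    C=C: 1 × 620 = 620
    H-F: 1 × 589 = 589
    Σ(broken) = 4015 kJ
  Bonds formed (products):
    C-C: 2 × 358 = 716
    C-F: 1 × 475 = 475
    C-H: 7 × 408 = 2856
    Σ(formed) = 4047 kJ
  ΔH_II = 4015 − 4047 = −32 kJ
ΔH_I − ΔH_II = −106 kJ, so reaction I has the more negative ΔH; |ΔH_I − ΔH_II| = 106 kJ.

Reaction I, by 106 kJ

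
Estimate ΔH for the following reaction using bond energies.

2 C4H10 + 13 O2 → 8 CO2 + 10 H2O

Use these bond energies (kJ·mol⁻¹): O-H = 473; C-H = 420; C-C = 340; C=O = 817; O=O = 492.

ΔH ≈ −5696 kJ

Bonds broken (reactants):
  C-C: 6 × 340 = 2040
  C-H: 20 × 420 = 8400
  O=O: 13 × 492 = 6396
  Σ(broken) = 16836 kJ
Bonds formed (products):
  C=O: 16 × 817 = 13072
  O-H: 20 × 473 = 9460
  Σ(formed) = 22532 kJ
ΔH = Σ(broken) − Σ(formed) = 16836 − 22532 = −5696 kJ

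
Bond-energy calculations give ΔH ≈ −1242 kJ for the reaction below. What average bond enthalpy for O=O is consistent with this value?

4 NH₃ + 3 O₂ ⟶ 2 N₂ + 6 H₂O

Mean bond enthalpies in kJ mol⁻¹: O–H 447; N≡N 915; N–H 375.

Let D be the O=O bond energy.
Σ(broken) = 12×375 + 3×D = 4500 + 3D
Σ(formed) = 2×915 + 12×447 = 7194
ΔH = Σ(broken) − Σ(formed) = (4500 + 3D) − (7194) = −2694 + 3D
Setting this equal to −1242 kJ gives 3D = 1452, so D = 484 kJ/mol.

D(O=O) ≈ 484 kJ/mol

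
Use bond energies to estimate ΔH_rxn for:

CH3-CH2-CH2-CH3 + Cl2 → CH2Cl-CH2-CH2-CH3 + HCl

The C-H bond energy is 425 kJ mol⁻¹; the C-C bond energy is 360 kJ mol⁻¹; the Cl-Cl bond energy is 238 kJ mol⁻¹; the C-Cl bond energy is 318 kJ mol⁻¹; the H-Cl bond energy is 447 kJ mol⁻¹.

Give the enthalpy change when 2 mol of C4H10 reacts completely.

ΔH = −204 kJ

Bonds broken (reactants):
  C-C: 3 × 360 = 1080
  C-H: 10 × 425 = 4250
  Cl-Cl: 1 × 238 = 238
  Σ(broken) = 5568 kJ
Bonds formed (products):
  C-C: 3 × 360 = 1080
  C-Cl: 1 × 318 = 318
  C-H: 9 × 425 = 3825
  H-Cl: 1 × 447 = 447
  Σ(formed) = 5670 kJ
ΔH = Σ(broken) − Σ(formed) = 5568 − 5670 = −102 kJ
For 2× the reaction as written: 2 × (−102) = −204 kJ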